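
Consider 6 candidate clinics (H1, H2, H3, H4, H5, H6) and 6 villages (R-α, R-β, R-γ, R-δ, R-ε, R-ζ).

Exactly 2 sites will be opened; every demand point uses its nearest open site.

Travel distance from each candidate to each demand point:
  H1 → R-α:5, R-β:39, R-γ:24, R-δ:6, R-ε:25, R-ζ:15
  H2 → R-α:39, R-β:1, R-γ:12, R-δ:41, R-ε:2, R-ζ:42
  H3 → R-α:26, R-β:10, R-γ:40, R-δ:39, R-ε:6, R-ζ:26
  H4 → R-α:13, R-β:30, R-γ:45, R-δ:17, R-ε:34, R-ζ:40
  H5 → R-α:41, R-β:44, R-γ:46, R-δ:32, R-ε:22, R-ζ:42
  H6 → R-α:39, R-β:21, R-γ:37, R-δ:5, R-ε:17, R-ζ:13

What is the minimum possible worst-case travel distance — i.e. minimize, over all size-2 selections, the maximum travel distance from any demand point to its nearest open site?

15

Open {H1, H2}.
  Farthest demand point is R-ζ at travel distance 15 (to H1); all others are ≤ 15.
With {H1, H3} the worst case is 24.
With {H1, H6} the worst case is 24.
No size-2 selection achieves below 15.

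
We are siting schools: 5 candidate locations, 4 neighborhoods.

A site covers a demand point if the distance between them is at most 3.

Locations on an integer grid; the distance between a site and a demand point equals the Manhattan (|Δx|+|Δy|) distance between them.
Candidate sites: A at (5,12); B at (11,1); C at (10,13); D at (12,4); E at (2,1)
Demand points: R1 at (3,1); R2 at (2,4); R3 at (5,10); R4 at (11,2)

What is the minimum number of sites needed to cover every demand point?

Coverage sets (demand points within 3 of each site):
  A: {R3}
  B: {R4}
  C: {}
  D: {R4}
  E: {R1, R2}
No 2 sites suffice: every size-2 union leaves at least one demand point uncovered.
But {A, B, E} covers everything, so the minimum is 3.

3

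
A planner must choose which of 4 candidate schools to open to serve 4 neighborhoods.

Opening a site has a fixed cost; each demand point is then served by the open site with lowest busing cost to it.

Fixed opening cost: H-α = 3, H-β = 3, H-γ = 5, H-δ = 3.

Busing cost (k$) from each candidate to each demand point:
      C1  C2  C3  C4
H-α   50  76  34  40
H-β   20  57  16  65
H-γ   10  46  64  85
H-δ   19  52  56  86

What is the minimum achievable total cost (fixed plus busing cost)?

Open {H-α, H-β, H-γ}: assign each demand point to its cheapest open site.
  C1→H-γ 10, C2→H-γ 46, C3→H-β 16, C4→H-α 40
  busing cost 112, fixed 11 → total 123.
Compare {H-α, H-β, H-γ, H-δ}: busing cost 112 + fixed 14 = 126.
Compare {H-α, H-β, H-δ}: busing cost 127 + fixed 9 = 136.
Compare {H-α, H-γ}: busing cost 130 + fixed 8 = 138.
All other subsets cost ≥ 126. Minimum total cost: 123.

123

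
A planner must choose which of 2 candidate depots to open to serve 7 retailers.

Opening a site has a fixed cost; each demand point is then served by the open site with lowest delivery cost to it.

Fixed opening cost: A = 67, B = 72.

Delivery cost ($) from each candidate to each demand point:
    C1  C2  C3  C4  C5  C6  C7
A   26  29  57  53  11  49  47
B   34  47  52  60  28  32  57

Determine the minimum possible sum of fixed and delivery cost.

Open {A}: assign each demand point to its cheapest open site.
  C1→A 26, C2→A 29, C3→A 57, C4→A 53, C5→A 11, C6→A 49, C7→A 47
  delivery cost 272, fixed 67 → total 339.
Compare {B}: delivery cost 310 + fixed 72 = 382.
Compare {A, B}: delivery cost 250 + fixed 139 = 389.

339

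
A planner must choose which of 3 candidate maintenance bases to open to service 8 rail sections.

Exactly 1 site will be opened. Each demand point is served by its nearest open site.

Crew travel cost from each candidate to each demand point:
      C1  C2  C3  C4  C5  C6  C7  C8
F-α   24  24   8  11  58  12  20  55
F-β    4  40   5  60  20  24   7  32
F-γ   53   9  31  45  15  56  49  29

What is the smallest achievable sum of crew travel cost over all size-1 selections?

Open {F-β}.
  C1→F-β 4, C2→F-β 40, C3→F-β 5, C4→F-β 60, C5→F-β 20, C6→F-β 24, C7→F-β 7, C8→F-β 32  ⇒ total 192.
Compare {F-α}: total 212.
Compare {F-γ}: total 287.

192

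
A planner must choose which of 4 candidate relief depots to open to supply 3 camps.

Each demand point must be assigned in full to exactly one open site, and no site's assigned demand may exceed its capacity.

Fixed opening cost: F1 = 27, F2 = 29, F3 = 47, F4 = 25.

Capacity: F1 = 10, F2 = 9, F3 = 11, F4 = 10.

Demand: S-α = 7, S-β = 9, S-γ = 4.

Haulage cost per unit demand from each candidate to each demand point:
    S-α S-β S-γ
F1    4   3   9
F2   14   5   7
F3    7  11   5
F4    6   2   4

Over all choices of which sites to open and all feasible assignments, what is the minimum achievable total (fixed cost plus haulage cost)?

155

Open {F1, F2, F4}; cheapest assignment that respects the capacities:
  F1 (cap 10, load 7): S-α — cost 7×4 = 28
  F2 (cap 9, load 4): S-γ — cost 4×7 = 28
  F4 (cap 10, load 9): S-β — cost 9×2 = 18
  Shipping 74, fixed 81 → total 155.
  Any other capacity-feasible assignment to {F1, F2, F4} ships for at least 74.
Compare {F3, F4}: its best feasible assignment gives total 159.
Compare {F1, F3, F4}: its best feasible assignment gives total 165.
Every other set of open sites that can feasibly serve all demand totals ≥ 159 even under its best assignment. Minimum: 155.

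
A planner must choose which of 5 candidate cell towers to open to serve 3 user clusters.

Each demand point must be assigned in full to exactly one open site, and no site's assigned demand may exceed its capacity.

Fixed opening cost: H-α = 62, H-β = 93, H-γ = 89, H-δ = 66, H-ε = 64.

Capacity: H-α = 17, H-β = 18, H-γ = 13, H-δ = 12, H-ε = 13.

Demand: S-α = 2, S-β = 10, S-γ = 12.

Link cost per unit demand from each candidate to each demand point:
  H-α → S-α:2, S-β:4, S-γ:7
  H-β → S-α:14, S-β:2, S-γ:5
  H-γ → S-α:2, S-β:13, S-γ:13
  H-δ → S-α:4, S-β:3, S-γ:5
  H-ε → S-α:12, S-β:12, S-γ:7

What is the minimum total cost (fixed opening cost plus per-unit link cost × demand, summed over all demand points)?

Open {H-α, H-δ}; cheapest assignment that respects the capacities:
  H-α (cap 17, load 12): S-α, S-β — cost 2×2 + 10×4 = 44
  H-δ (cap 12, load 12): S-γ — cost 12×5 = 60
  Shipping 104, fixed 128 → total 232.
  Any other capacity-feasible assignment to {H-α, H-δ} ships for at least 104.
Compare {H-δ, H-ε}: its best feasible assignment gives total 252.
Compare {H-α, H-ε}: its best feasible assignment gives total 254.
Every other set of open sites that can feasibly serve all demand totals ≥ 252 even under its best assignment. Minimum: 232.

232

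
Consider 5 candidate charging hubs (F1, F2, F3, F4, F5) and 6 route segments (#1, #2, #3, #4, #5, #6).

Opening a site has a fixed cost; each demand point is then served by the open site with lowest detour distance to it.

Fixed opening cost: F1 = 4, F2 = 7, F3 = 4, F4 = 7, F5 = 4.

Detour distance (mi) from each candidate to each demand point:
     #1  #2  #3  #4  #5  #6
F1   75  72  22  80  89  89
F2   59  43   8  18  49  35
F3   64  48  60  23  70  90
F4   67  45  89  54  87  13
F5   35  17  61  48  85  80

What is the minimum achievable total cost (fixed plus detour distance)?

158

Open {F2, F4, F5}: assign each demand point to its cheapest open site.
  #1→F5 35, #2→F5 17, #3→F2 8, #4→F2 18, #5→F2 49, #6→F4 13
  detour distance 140, fixed 18 → total 158.
Compare {F1, F2, F4, F5}: detour distance 140 + fixed 22 = 162.
Compare {F2, F3, F4, F5}: detour distance 140 + fixed 22 = 162.
Compare {F1, F2, F3, F4, F5}: detour distance 140 + fixed 26 = 166.
All other subsets cost ≥ 162. Minimum total cost: 158.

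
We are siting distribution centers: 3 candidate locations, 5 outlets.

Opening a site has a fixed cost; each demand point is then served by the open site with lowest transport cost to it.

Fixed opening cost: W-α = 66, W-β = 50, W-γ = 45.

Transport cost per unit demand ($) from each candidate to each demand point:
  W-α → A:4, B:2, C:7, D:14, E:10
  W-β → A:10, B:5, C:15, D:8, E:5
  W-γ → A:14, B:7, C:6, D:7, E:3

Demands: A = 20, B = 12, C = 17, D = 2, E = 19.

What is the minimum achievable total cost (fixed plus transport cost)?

Open {W-α, W-γ}: assign each demand point to its cheapest open site.
  A→W-α 20×4=80, B→W-α 12×2=24, C→W-γ 17×6=102, D→W-γ 2×7=14, E→W-γ 19×3=57
  transport cost 277, fixed 111 → total 388.
Compare {W-α, W-β, W-γ}: transport cost 277 + fixed 161 = 438.
Compare {W-α, W-β}: transport cost 334 + fixed 116 = 450.
Compare {W-α}: transport cost 441 + fixed 66 = 507.
All other subsets cost ≥ 438. Minimum total cost: 388.

388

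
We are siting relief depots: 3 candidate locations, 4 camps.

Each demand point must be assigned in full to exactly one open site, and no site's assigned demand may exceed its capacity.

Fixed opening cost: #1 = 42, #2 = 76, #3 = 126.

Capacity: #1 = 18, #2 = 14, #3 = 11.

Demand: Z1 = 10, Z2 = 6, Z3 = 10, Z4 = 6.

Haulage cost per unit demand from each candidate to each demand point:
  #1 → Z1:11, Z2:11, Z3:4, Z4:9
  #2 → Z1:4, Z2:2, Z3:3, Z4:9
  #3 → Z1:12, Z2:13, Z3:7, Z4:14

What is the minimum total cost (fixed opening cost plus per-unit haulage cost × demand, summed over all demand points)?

456

Open {#1, #2, #3}; cheapest assignment that respects the capacities:
  #1 (cap 18, load 16): Z3, Z4 — cost 10×4 + 6×9 = 94
  #2 (cap 14, load 10): Z1 — cost 10×4 = 40
  #3 (cap 11, load 6): Z2 — cost 6×13 = 78
  Shipping 212, fixed 244 → total 456.
  Any other capacity-feasible assignment to {#1, #2, #3} ships for at least 212.
Total demand is 32; every other set of sites either has combined capacity below 32 or cannot fit the demands without splitting one across sites, so {#1, #2, #3} is the only feasible choice of open sites. Minimum: 456.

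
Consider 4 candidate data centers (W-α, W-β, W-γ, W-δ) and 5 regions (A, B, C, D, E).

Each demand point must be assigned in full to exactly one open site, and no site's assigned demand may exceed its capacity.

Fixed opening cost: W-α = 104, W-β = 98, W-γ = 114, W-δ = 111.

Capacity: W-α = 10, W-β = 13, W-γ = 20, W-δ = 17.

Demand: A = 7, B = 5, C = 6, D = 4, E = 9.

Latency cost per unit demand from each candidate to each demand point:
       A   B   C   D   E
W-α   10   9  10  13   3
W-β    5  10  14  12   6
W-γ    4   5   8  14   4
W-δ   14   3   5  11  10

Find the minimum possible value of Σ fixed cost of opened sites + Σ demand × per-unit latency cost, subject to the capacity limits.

378

Open {W-γ, W-δ}; cheapest assignment that respects the capacities:
  W-γ (cap 20, load 16): A, E — cost 7×4 + 9×4 = 64
  W-δ (cap 17, load 15): B, C, D — cost 5×3 + 6×5 + 4×11 = 89
  Shipping 153, fixed 225 → total 378.
  Any other capacity-feasible assignment to {W-γ, W-δ} ships for at least 153.
Compare {W-β, W-γ}: its best feasible assignment gives total 404.
Compare {W-α, W-β, W-δ}: its best feasible assignment gives total 464.
Every other set of open sites that can feasibly serve all demand totals ≥ 404 even under its best assignment. Minimum: 378.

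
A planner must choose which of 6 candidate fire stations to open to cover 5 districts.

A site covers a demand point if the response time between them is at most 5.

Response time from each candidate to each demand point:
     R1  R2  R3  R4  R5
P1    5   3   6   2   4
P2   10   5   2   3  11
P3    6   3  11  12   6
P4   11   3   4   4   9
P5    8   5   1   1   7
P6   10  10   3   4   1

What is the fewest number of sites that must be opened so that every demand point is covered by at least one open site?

2

Coverage sets (demand points within 5 of each site):
  P1: {R1, R2, R4, R5}
  P2: {R2, R3, R4}
  P3: {R2}
  P4: {R2, R3, R4}
  P5: {R2, R3, R4}
  P6: {R3, R4, R5}
No single site covers all 5 demand points.
But {P1, P2} covers everything, so the minimum is 2.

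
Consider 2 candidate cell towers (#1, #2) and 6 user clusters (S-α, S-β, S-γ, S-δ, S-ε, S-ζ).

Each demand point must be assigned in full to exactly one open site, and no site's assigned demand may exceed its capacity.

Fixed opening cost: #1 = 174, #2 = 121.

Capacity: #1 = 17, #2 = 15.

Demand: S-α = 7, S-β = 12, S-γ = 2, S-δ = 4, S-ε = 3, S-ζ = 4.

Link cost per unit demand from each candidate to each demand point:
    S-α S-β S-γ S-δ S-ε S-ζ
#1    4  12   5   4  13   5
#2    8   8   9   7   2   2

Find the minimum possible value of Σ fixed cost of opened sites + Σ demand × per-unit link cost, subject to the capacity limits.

Open {#1, #2}; cheapest assignment that respects the capacities:
  #1 (cap 17, load 17): S-α, S-γ, S-δ, S-ζ — cost 7×4 + 2×5 + 4×4 + 4×5 = 74
  #2 (cap 15, load 15): S-β, S-ε — cost 12×8 + 3×2 = 102
  Shipping 176, fixed 295 → total 471.
  Any other capacity-feasible assignment to {#1, #2} ships for at least 176.
Total demand is 32 and no other set of sites has combined capacity ≥ 32, so {#1, #2} is the only feasible choice of open sites. Minimum: 471.

471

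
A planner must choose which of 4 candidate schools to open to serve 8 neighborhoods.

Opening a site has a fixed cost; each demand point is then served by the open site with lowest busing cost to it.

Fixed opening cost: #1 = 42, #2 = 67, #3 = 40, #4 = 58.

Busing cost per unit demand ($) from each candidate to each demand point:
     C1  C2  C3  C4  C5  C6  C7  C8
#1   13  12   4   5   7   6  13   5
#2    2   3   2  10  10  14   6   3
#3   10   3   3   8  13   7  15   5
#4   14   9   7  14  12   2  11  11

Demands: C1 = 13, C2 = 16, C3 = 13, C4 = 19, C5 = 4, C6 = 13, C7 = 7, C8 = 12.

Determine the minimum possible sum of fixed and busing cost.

Open {#1, #2}: assign each demand point to its cheapest open site.
  C1→#2 13×2=26, C2→#2 16×3=48, C3→#2 13×2=26, C4→#1 19×5=95, C5→#1 4×7=28, C6→#1 13×6=78, C7→#2 7×6=42, C8→#2 12×3=36
  busing cost 379, fixed 109 → total 488.
Compare {#1, #2, #4}: busing cost 327 + fixed 167 = 494.
Compare {#1, #2, #3}: busing cost 379 + fixed 149 = 528.
Compare {#1, #2, #3, #4}: busing cost 327 + fixed 207 = 534.
All other subsets cost ≥ 494. Minimum total cost: 488.

488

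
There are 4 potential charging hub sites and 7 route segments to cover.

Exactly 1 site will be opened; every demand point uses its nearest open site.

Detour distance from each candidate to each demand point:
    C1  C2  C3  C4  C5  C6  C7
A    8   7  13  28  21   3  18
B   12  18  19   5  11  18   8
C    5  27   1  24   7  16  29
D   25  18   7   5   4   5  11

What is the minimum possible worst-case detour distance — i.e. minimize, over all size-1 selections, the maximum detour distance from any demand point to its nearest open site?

Open {B}.
  Farthest demand point is C3 at detour distance 19 (to B); all others are ≤ 19.
With {D} the worst case is 25.
With {A} the worst case is 28.
No size-1 selection achieves below 19.

19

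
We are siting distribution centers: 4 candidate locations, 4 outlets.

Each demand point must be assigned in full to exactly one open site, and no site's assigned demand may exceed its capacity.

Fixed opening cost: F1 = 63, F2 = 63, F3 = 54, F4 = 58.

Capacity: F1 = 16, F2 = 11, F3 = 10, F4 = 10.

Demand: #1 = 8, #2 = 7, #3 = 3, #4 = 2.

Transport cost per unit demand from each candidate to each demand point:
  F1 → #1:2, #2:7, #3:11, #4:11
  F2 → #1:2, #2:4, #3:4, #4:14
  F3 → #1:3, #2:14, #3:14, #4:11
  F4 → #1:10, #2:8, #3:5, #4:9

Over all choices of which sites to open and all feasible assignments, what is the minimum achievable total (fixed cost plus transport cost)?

Open {F2, F3}; cheapest assignment that respects the capacities:
  F2 (cap 11, load 10): #2, #3 — cost 7×4 + 3×4 = 40
  F3 (cap 10, load 10): #1, #4 — cost 8×3 + 2×11 = 46
  Shipping 86, fixed 117 → total 203.
  Any other capacity-feasible assignment to {F2, F3} ships for at least 86.
Compare {F1, F2}: its best feasible assignment gives total 204.
Compare {F1, F4}: its best feasible assignment gives total 219.
Every other set of open sites that can feasibly serve all demand totals ≥ 204 even under its best assignment. Minimum: 203.

203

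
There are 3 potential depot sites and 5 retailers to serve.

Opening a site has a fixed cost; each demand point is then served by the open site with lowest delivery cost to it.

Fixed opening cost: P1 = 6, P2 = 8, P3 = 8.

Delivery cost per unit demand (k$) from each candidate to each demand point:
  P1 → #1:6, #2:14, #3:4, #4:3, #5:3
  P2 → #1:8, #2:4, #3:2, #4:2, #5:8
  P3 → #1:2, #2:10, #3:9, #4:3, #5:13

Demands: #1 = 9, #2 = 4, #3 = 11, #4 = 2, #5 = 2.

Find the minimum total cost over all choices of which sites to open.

88

Open {P1, P2, P3}: assign each demand point to its cheapest open site.
  #1→P3 9×2=18, #2→P2 4×4=16, #3→P2 11×2=22, #4→P2 2×2=4, #5→P1 2×3=6
  delivery cost 66, fixed 22 → total 88.
Compare {P2, P3}: delivery cost 76 + fixed 16 = 92.
Compare {P1, P2}: delivery cost 102 + fixed 14 = 116.
Compare {P1, P3}: delivery cost 114 + fixed 14 = 128.
All other subsets cost ≥ 92. Minimum total cost: 88.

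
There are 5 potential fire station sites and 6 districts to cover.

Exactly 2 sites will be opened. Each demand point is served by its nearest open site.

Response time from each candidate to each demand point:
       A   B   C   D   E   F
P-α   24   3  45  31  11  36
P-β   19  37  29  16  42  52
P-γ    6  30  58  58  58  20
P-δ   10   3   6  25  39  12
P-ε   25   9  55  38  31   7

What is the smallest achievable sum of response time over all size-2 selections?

Open {P-α, P-δ}.
  A→P-δ 10, B→P-α 3, C→P-δ 6, D→P-δ 25, E→P-α 11, F→P-δ 12  ⇒ total 67.
Compare {P-δ, P-ε}: total 82.
Compare {P-β, P-δ}: total 86.
No size-2 selection does better; minimum is 67.

67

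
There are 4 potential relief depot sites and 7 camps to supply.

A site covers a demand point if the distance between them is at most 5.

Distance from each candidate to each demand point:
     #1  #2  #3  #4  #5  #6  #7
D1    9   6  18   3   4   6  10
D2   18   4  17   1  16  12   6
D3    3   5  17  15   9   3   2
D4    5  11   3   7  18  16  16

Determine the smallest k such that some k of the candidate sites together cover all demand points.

Coverage sets (demand points within 5 of each site):
  D1: {#4, #5}
  D2: {#2, #4}
  D3: {#1, #2, #6, #7}
  D4: {#1, #3}
No 2 sites suffice: every size-2 union leaves at least one demand point uncovered.
But {D1, D3, D4} covers everything, so the minimum is 3.

3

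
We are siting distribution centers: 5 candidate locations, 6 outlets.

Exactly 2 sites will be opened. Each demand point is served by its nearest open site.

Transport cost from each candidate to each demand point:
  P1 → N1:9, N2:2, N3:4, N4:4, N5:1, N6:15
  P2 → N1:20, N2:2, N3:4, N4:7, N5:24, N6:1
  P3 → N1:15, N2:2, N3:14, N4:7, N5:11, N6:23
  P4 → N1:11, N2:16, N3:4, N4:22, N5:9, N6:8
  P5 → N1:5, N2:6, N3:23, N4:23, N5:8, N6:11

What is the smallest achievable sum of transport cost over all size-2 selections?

Open {P1, P2}.
  N1→P1 9, N2→P1 2, N3→P1 4, N4→P1 4, N5→P1 1, N6→P2 1  ⇒ total 21.
Compare {P1, P5}: total 27.
Compare {P2, P5}: total 27.
No size-2 selection does better; minimum is 21.

21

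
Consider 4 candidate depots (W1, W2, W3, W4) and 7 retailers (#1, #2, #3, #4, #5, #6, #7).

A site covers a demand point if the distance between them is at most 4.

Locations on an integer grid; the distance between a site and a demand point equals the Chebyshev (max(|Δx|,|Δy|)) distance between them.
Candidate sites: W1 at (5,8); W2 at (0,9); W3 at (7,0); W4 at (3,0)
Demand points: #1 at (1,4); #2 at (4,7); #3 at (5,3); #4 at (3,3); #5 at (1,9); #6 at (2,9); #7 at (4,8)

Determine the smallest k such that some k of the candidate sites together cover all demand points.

Coverage sets (demand points within 4 of each site):
  W1: {#1, #2, #5, #6, #7}
  W2: {#2, #5, #6, #7}
  W3: {#3, #4}
  W4: {#1, #3, #4}
No single site covers all 7 demand points.
But {W1, W3} covers everything, so the minimum is 2.

2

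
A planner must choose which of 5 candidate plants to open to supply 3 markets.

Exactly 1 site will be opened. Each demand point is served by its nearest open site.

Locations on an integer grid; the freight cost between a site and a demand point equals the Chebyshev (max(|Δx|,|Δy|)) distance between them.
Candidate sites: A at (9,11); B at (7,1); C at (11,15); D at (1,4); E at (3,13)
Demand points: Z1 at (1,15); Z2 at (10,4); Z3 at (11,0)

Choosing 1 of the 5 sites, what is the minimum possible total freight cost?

21

Open {B}.
  Z1→B 14, Z2→B 3, Z3→B 4  ⇒ total 21.
Compare {E}: total 24.
Compare {A}: total 26.
No size-1 selection does better; minimum is 21.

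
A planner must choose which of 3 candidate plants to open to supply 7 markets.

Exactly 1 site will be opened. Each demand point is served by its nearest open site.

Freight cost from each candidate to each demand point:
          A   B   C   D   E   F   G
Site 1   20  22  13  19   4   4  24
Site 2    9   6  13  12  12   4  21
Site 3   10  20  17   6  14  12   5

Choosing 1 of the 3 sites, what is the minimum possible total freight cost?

77

Open {Site 2}.
  A→Site 2 9, B→Site 2 6, C→Site 2 13, D→Site 2 12, E→Site 2 12, F→Site 2 4, G→Site 2 21  ⇒ total 77.
Compare {Site 3}: total 84.
Compare {Site 1}: total 106.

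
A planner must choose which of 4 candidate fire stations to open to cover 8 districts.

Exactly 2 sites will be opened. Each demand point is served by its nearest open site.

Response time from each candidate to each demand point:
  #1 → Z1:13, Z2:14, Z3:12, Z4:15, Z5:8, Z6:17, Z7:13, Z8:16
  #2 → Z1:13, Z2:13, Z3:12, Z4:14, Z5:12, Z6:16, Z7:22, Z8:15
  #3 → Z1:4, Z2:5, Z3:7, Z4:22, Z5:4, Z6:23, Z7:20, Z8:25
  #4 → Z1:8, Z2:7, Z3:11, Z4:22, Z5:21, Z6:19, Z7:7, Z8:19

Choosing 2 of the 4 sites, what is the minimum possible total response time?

81

Open {#1, #3}.
  Z1→#3 4, Z2→#3 5, Z3→#3 7, Z4→#1 15, Z5→#3 4, Z6→#1 17, Z7→#1 13, Z8→#1 16  ⇒ total 81.
Compare {#2, #3}: total 85.
Compare {#3, #4}: total 87.
No size-2 selection does better; minimum is 81.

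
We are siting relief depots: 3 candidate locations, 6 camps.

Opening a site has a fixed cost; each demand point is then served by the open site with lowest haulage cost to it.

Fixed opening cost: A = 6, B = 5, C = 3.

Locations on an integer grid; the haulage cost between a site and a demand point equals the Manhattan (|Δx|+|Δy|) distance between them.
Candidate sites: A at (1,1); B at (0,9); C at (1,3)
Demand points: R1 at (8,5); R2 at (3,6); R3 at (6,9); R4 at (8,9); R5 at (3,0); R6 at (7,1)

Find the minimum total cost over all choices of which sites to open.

Open {B, C}: assign each demand point to its cheapest open site.
  R1→C 9, R2→C 5, R3→B 6, R4→B 8, R5→C 5, R6→C 8
  haulage cost 41, fixed 8 → total 49.
Compare {A, B}: haulage cost 40 + fixed 11 = 51.
Compare {A, B, C}: haulage cost 37 + fixed 14 = 51.
Compare {C}: haulage cost 51 + fixed 3 = 54.
All other subsets cost ≥ 51. Minimum total cost: 49.

49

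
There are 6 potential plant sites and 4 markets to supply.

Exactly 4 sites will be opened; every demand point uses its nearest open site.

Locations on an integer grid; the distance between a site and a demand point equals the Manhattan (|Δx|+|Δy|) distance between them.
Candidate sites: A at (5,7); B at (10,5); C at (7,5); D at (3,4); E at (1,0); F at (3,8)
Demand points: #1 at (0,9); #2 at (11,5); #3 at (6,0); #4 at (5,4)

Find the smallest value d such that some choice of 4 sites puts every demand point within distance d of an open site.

5

Open {A, B, E, F}.
  Farthest demand point is #3 at distance 5 (to E); all others are ≤ 5.
With {A, C, E, F} the worst case is 5.
With {B, C, E, F} the worst case is 5.
No size-4 selection achieves below 5.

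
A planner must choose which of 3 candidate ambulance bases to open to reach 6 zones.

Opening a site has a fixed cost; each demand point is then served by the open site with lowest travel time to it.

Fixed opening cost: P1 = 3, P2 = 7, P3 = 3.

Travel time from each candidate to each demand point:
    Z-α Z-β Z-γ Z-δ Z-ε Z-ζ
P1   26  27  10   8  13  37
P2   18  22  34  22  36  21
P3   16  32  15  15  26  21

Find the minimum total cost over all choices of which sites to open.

101

Open {P1, P3}: assign each demand point to its cheapest open site.
  Z-α→P3 16, Z-β→P1 27, Z-γ→P1 10, Z-δ→P1 8, Z-ε→P1 13, Z-ζ→P3 21
  travel time 95, fixed 6 → total 101.
Compare {P1, P2}: travel time 92 + fixed 10 = 102.
Compare {P1, P2, P3}: travel time 90 + fixed 13 = 103.
Compare {P1}: travel time 121 + fixed 3 = 124.
All other subsets cost ≥ 102. Minimum total cost: 101.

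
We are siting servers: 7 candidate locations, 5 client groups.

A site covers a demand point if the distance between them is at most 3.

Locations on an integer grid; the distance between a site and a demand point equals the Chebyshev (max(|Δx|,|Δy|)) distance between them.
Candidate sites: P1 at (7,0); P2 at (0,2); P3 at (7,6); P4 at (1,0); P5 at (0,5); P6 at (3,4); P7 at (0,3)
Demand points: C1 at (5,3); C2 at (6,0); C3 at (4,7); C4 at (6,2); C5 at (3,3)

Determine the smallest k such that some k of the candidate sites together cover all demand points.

Coverage sets (demand points within 3 of each site):
  P1: {C1, C2, C4}
  P2: {C5}
  P3: {C1, C3}
  P4: {C5}
  P5: {C5}
  P6: {C1, C3, C4, C5}
  P7: {C5}
No single site covers all 5 demand points.
But {P1, P6} covers everything, so the minimum is 2.

2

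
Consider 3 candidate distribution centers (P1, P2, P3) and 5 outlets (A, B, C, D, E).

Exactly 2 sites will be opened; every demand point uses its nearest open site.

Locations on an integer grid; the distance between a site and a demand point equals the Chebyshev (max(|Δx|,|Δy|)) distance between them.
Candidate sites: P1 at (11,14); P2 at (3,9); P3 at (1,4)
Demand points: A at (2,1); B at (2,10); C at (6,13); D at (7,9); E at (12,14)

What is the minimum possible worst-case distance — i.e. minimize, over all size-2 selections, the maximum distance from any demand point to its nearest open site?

Open {P1, P3}.
  Farthest demand point is B at distance 6 (to P3); all others are ≤ 6.
With {P1, P2} the worst case is 8.
With {P2, P3} the worst case is 9.
No size-2 selection achieves below 6.

6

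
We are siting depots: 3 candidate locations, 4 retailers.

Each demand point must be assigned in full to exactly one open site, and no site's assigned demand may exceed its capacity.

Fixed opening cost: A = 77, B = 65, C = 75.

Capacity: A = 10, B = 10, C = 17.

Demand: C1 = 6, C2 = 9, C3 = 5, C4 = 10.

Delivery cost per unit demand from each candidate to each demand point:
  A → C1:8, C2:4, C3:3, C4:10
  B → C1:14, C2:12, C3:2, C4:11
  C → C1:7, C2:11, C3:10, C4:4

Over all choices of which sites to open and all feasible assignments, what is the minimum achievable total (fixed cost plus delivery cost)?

Open {A, B, C}; cheapest assignment that respects the capacities:
  A (cap 10, load 9): C2 — cost 9×4 = 36
  B (cap 10, load 5): C3 — cost 5×2 = 10
  C (cap 17, load 16): C1, C4 — cost 6×7 + 10×4 = 82
  Shipping 128, fixed 217 → total 345.
  Any other capacity-feasible assignment to {A, B, C} ships for at least 128.
Total demand is 30 and no other set of sites has combined capacity ≥ 30, so {A, B, C} is the only feasible choice of open sites. Minimum: 345.

345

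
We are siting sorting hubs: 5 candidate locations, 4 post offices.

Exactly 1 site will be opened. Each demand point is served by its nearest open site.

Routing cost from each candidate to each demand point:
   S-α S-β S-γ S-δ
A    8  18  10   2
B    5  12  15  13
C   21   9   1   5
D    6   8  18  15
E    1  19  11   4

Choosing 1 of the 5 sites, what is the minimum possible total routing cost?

Open {E}.
  S-α→E 1, S-β→E 19, S-γ→E 11, S-δ→E 4  ⇒ total 35.
Compare {C}: total 36.
Compare {A}: total 38.
No size-1 selection does better; minimum is 35.

35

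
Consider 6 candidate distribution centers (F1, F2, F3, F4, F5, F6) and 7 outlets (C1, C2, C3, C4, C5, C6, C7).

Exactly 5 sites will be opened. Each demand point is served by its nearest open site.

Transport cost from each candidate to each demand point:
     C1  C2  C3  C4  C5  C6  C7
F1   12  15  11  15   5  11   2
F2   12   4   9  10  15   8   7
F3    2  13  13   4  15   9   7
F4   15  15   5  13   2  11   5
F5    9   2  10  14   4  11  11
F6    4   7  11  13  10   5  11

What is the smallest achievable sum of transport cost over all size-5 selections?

Open {F1, F3, F4, F5, F6}.
  C1→F3 2, C2→F5 2, C3→F4 5, C4→F3 4, C5→F4 2, C6→F6 5, C7→F1 2  ⇒ total 22.
Compare {F1, F2, F3, F4, F6}: total 24.
Compare {F1, F2, F3, F4, F5}: total 25.
No size-5 selection does better; minimum is 22.

22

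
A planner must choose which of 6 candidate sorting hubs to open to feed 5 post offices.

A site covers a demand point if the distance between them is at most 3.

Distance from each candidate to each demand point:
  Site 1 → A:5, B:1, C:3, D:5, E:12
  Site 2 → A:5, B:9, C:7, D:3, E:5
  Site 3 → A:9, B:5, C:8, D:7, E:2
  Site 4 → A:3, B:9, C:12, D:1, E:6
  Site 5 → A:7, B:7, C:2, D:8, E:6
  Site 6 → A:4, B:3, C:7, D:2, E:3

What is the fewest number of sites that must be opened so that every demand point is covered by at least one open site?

3

Coverage sets (demand points within 3 of each site):
  Site 1: {B, C}
  Site 2: {D}
  Site 3: {E}
  Site 4: {A, D}
  Site 5: {C}
  Site 6: {B, D, E}
No 2 sites suffice: every size-2 union leaves at least one demand point uncovered.
But {Site 1, Site 3, Site 4} covers everything, so the minimum is 3.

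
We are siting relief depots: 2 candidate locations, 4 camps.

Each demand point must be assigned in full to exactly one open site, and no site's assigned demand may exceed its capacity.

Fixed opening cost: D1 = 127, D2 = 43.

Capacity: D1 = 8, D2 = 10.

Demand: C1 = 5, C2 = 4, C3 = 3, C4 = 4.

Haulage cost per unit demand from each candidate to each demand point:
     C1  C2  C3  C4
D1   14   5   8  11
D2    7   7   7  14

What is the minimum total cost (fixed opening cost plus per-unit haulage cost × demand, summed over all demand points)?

290

Open {D1, D2}; cheapest assignment that respects the capacities:
  D1 (cap 8, load 8): C2, C4 — cost 4×5 + 4×11 = 64
  D2 (cap 10, load 8): C1, C3 — cost 5×7 + 3×7 = 56
  Shipping 120, fixed 170 → total 290.
  Any other capacity-feasible assignment to {D1, D2} ships for at least 120.
Total demand is 16 and no other set of sites has combined capacity ≥ 16, so {D1, D2} is the only feasible choice of open sites. Minimum: 290.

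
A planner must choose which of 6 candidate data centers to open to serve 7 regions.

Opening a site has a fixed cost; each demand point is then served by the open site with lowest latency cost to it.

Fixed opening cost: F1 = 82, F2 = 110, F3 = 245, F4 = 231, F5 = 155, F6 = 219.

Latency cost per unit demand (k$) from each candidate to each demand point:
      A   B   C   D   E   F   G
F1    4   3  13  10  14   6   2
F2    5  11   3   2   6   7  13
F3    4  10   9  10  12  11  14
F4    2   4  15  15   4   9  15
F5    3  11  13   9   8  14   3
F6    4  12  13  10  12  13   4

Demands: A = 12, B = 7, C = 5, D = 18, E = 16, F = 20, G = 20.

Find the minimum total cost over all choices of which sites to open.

Open {F1, F2}: assign each demand point to its cheapest open site.
  A→F1 12×4=48, B→F1 7×3=21, C→F2 5×3=15, D→F2 18×2=36, E→F2 16×6=96, F→F1 20×6=120, G→F1 20×2=40
  latency cost 376, fixed 192 → total 568.
Compare {F1, F2, F5}: latency cost 364 + fixed 347 = 711.
Compare {F2, F5}: latency cost 460 + fixed 265 = 725.
Compare {F1, F2, F4}: latency cost 320 + fixed 423 = 743.
All other subsets cost ≥ 711. Minimum total cost: 568.

568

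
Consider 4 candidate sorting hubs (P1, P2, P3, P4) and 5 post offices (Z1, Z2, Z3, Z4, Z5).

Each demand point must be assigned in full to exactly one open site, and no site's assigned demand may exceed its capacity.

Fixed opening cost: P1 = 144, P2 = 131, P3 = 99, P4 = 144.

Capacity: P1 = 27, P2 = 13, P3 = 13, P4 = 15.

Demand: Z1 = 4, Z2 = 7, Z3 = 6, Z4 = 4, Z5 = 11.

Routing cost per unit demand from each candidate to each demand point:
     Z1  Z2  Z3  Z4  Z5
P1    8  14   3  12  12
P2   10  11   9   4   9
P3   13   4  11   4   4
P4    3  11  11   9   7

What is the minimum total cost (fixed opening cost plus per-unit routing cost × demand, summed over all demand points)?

469

Open {P1, P3}; cheapest assignment that respects the capacities:
  P1 (cap 27, load 21): Z1, Z3, Z5 — cost 4×8 + 6×3 + 11×12 = 182
  P3 (cap 13, load 11): Z2, Z4 — cost 7×4 + 4×4 = 44
  Shipping 226, fixed 243 → total 469.
  Any other capacity-feasible assignment to {P1, P3} ships for at least 226.
Compare {P1, P3, P4}: its best feasible assignment gives total 538.
Compare {P1, P4}: its best feasible assignment gives total 541.
Every other set of open sites that can feasibly serve all demand totals ≥ 538 even under its best assignment. Minimum: 469.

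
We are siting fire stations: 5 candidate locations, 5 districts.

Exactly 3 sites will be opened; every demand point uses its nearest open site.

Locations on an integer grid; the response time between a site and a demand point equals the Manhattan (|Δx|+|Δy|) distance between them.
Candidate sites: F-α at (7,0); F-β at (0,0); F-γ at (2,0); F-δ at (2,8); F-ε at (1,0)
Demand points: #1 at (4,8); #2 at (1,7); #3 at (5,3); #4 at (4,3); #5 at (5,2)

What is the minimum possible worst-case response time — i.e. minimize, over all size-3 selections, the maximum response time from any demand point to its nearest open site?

Open {F-α, F-γ, F-δ}.
  Farthest demand point is #3 at response time 5 (to F-α); all others are ≤ 5.
With {F-α, F-β, F-δ} the worst case is 6.
With {F-α, F-δ, F-ε} the worst case is 6.
No size-3 selection achieves below 5.

5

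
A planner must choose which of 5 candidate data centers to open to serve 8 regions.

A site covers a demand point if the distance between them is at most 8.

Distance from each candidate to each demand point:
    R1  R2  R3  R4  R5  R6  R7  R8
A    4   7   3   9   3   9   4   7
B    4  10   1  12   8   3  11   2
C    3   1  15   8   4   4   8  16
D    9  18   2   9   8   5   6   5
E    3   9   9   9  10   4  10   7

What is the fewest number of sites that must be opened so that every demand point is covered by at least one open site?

Coverage sets (demand points within 8 of each site):
  A: {R1, R2, R3, R5, R7, R8}
  B: {R1, R3, R5, R6, R8}
  C: {R1, R2, R4, R5, R6, R7}
  D: {R3, R5, R6, R7, R8}
  E: {R1, R6, R8}
No single site covers all 8 demand points.
But {A, C} covers everything, so the minimum is 2.

2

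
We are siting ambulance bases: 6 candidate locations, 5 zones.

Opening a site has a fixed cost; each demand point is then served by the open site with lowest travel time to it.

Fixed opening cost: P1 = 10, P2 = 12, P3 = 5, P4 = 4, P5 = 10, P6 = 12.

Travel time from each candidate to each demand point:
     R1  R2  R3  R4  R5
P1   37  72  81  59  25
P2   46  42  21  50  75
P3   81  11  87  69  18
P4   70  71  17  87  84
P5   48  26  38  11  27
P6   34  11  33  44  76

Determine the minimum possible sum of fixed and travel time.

Open {P3, P4, P5, P6}: assign each demand point to its cheapest open site.
  R1→P6 34, R2→P3 11, R3→P4 17, R4→P5 11, R5→P3 18
  travel time 91, fixed 31 → total 122.
Compare {P1, P3, P4, P5}: travel time 94 + fixed 29 = 123.
Compare {P3, P4, P5}: travel time 105 + fixed 19 = 124.
Compare {P4, P5, P6}: travel time 100 + fixed 26 = 126.
All other subsets cost ≥ 123. Minimum total cost: 122.

122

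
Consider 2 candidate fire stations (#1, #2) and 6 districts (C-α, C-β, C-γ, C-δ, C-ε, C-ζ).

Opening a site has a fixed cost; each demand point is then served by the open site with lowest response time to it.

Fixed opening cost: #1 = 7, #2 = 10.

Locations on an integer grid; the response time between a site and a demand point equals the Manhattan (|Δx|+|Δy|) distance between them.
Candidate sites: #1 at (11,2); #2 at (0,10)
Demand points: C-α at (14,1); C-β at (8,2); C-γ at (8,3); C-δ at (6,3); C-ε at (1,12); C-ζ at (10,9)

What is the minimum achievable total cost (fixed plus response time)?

45

Open {#1, #2}: assign each demand point to its cheapest open site.
  C-α→#1 4, C-β→#1 3, C-γ→#1 4, C-δ→#1 6, C-ε→#2 3, C-ζ→#1 8
  response time 28, fixed 17 → total 45.
Compare {#1}: response time 45 + fixed 7 = 52.
Compare {#2}: response time 81 + fixed 10 = 91.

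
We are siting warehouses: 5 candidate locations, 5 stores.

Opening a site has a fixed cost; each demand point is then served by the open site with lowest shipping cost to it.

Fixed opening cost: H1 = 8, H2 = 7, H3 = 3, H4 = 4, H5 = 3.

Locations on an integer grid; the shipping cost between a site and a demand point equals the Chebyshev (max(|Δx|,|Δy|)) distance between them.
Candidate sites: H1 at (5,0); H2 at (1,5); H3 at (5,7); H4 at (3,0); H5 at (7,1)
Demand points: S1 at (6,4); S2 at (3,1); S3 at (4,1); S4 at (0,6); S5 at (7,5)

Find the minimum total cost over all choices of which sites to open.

Open {H3, H4}: assign each demand point to its cheapest open site.
  S1→H3 3, S2→H4 1, S3→H4 1, S4→H3 5, S5→H3 2
  shipping cost 12, fixed 7 → total 19.
Compare {H4}: shipping cost 17 + fixed 4 = 21.
Compare {H4, H5}: shipping cost 15 + fixed 7 = 22.
Compare {H2, H3, H4}: shipping cost 8 + fixed 14 = 22.
All other subsets cost ≥ 21. Minimum total cost: 19.

19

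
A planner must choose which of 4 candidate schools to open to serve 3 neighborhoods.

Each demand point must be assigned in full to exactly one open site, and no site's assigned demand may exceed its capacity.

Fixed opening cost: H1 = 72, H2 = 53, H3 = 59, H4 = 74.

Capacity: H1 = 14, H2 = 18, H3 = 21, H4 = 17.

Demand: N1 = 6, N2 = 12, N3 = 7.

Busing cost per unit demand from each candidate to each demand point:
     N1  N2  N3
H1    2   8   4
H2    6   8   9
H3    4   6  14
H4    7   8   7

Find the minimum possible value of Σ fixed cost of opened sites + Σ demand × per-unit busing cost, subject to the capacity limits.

243

Open {H1, H3}; cheapest assignment that respects the capacities:
  H1 (cap 14, load 13): N1, N3 — cost 6×2 + 7×4 = 40
  H3 (cap 21, load 12): N2 — cost 12×6 = 72
  Shipping 112, fixed 131 → total 243.
  Any other capacity-feasible assignment to {H1, H3} ships for at least 112.
Compare {H1, H2}: its best feasible assignment gives total 261.
Compare {H2, H3}: its best feasible assignment gives total 271.
Every other set of open sites that can feasibly serve all demand totals ≥ 261 even under its best assignment. Minimum: 243.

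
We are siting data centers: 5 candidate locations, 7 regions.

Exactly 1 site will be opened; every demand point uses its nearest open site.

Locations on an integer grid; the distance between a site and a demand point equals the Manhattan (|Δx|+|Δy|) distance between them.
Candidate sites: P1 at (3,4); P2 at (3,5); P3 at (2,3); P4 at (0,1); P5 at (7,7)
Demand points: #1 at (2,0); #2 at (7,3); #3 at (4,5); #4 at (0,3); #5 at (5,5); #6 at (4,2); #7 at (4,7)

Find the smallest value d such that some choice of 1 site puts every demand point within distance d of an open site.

Open {P1}.
  Farthest demand point is #1 at distance 5 (to P1); all others are ≤ 5.
With {P2} the worst case is 6.
With {P3} the worst case is 6.
No size-1 selection achieves below 5.

5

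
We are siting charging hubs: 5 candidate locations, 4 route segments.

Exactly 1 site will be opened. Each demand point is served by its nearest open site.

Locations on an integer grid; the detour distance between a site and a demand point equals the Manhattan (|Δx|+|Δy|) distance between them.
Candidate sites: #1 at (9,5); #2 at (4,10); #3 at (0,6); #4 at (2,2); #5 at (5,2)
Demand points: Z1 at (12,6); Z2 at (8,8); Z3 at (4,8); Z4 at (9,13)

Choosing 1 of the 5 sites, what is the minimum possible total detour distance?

24

Open {#1}.
  Z1→#1 4, Z2→#1 4, Z3→#1 8, Z4→#1 8  ⇒ total 24.
Compare {#2}: total 28.
Compare {#5}: total 42.
No size-1 selection does better; minimum is 24.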